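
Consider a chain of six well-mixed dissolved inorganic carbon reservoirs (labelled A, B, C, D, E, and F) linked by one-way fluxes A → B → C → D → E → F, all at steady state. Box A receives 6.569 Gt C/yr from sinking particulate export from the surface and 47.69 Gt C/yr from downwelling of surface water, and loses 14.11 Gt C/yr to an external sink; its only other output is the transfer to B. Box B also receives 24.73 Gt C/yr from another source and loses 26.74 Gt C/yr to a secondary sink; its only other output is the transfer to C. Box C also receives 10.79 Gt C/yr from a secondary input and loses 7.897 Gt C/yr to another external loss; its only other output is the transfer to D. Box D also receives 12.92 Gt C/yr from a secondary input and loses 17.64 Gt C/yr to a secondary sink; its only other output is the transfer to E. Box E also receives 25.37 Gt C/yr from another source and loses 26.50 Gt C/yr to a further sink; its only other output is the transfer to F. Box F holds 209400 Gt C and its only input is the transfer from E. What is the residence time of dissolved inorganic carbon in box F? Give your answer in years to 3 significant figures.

5950 yr

Box A: F(A→B) = (6.569 + 47.69) − 14.11 = 40.149 Gt C/yr.
Box B: F(B→C) = (40.149 + 24.73) − 26.74 = 38.139 Gt C/yr.
Box C: F(C→D) = (38.139 + 10.79) − 7.897 = 41.032 Gt C/yr.
Box D: F(D→E) = (41.032 + 12.92) − 17.64 = 36.312 Gt C/yr.
Box E: F(E→F) = (36.312 + 25.37) − 26.50 = 35.182 Gt C/yr.
Box F throughput = its input = 35.182 Gt C/yr; τ = 209400 / 35.182 = 5952 yr.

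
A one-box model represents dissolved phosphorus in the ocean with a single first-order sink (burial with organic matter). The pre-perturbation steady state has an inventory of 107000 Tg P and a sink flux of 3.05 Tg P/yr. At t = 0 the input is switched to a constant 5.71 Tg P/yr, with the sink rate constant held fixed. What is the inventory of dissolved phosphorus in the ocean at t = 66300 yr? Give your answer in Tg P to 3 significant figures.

Residence time τ = M₀/F₀ = 35080 yr. The eventual steady state is M_∞ = M₀·(F₁/F₀) = 107000 × 5.71/3.05 = 200320 Tg P.
The anomaly ΔM(t) = M(t) − M_∞ decays as ΔM₀·e^(−t/τ) with ΔM₀ = 107000 − 200320 = −93320 Tg P.
At t = 66300 yr, e^(−t/τ) = e^(−1.890) = 0.1511, so ΔM = −14100 Tg P and M = 200320 − 14100 = 186220 Tg P.

186000 Tg P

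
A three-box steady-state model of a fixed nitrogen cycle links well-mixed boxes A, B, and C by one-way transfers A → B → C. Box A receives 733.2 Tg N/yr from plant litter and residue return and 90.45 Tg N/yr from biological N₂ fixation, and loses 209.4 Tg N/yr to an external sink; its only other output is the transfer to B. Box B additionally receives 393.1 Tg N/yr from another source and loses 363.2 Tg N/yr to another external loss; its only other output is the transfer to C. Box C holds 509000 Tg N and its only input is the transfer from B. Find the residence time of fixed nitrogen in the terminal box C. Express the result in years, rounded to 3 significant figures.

790 yr

Box A: F(A→B) = (733.2 + 90.45) − 209.4 = 614.25 Tg N/yr.
Box B: F(B→C) = (614.25 + 393.1) − 363.2 = 644.15 Tg N/yr.
Box C throughput = its input = 644.15 Tg N/yr; τ = 509000 / 644.15 = 790.2 yr.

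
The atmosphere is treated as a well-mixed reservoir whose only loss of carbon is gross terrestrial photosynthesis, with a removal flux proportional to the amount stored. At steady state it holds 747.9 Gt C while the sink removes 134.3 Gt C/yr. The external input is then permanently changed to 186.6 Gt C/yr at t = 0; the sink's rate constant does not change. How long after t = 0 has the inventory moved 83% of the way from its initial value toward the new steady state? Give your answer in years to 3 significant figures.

τ = M₀/F₀ = 747.9/134.3 = 5.569 yr.
The remaining gap fraction is e^(−t/τ); 83% covered ⇒ e^(−t/τ) = 0.170.
t = −τ ln(0.170) = 5.569 × 1.772 = 9.868 yr.

9.87 yr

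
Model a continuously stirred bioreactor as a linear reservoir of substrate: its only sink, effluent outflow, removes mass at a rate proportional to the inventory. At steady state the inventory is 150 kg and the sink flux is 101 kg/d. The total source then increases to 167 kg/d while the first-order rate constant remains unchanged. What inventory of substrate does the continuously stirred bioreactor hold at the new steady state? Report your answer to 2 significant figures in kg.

Rate constant k = F/M = 101 / 150 = 0.6733 d⁻¹.
At the new steady state, source = k·M_new ⇒ M_new = 167 / 0.6733 = 248.0 kg.
(Equivalently M_new = M × F_new/F_old = 150 × 167/101.)

250 kg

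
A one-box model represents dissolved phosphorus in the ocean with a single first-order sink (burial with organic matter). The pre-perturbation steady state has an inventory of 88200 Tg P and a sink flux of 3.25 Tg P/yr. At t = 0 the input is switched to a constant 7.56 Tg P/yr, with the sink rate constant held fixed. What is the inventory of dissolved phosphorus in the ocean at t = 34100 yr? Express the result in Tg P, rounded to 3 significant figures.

172000 Tg P

The sink rate constant is k = F₀/M₀ = 3.25/88200 = 3.685×10^-5 yr⁻¹.
Solving dM/dt = F₁ − kM with M(0) = M₀ gives M(t) = F₁/k + (M₀ − F₁/k)·e^(−kt).
F₁/k = 7.56/3.685×10^-5 = 205170 Tg P; kt = 3.685×10^-5 × 34100 = 1.257, e^(−kt) = 0.2846.
M(34100) = 205170 + (88200 − 205170) × 0.2846 = 205170 − 33290 = 171870 Tg P.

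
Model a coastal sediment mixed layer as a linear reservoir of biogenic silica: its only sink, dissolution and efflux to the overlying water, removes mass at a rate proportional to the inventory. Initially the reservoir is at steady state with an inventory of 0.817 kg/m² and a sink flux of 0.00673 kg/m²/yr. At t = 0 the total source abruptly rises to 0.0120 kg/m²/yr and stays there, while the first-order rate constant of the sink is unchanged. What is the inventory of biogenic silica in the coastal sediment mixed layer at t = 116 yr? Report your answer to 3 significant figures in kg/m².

τ = M₀/F₀ = 0.817/0.00673 = 121.4 yr; rate constant k = 1/τ.
New steady state M_∞ = F₁/k = F₁·τ = 0.0120 × 121.4 = 1.4568 kg/m².
M(t) = M_∞ + (M₀ − M_∞)·e^(−t/τ); t/τ = 116/121.4 = 0.9555, so e^(−t/τ) = 0.3846.
M(t) = 1.4568 − 0.6398 × 0.3846 = 1.2107 kg/m².

1.21 kg/m²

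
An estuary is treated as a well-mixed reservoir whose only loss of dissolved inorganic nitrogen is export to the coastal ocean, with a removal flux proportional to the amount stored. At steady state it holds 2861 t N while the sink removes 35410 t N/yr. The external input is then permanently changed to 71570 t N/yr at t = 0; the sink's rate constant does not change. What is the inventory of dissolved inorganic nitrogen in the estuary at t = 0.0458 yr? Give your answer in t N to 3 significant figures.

4130 t N

The sink rate constant is k = F₀/M₀ = 35410/2861 = 12.38 yr⁻¹.
Solving dM/dt = F₁ − kM with M(0) = M₀ gives M(t) = F₁/k + (M₀ − F₁/k)·e^(−kt).
F₁/k = 71570/12.38 = 5782.6 t N; kt = 12.38 × 0.0458 = 0.5669, e^(−kt) = 0.5673.
M(0.0458) = 5782.6 + (2861 − 5782.6) × 0.5673 = 5782.6 − 1657 = 4125.2 t N.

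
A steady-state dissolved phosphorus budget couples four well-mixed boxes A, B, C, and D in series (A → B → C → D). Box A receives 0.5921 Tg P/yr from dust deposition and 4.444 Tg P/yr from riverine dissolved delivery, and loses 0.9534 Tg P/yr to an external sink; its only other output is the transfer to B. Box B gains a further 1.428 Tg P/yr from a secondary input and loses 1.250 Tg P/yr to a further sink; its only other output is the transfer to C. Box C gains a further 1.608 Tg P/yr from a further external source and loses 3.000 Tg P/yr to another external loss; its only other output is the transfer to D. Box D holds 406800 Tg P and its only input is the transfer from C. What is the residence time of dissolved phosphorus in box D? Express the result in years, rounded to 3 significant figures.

142000 yr

Box A: F(A→B) = (0.5921 + 4.444) − 0.9534 = 4.0827 Tg P/yr.
Box B: F(B→C) = (4.0827 + 1.428) − 1.250 = 4.2607 Tg P/yr.
Box C: F(C→D) = (4.2607 + 1.608) − 3.000 = 2.8687 Tg P/yr.
Box D throughput = its input = 2.8687 Tg P/yr; τ = 406800 / 2.8687 = 141800 yr.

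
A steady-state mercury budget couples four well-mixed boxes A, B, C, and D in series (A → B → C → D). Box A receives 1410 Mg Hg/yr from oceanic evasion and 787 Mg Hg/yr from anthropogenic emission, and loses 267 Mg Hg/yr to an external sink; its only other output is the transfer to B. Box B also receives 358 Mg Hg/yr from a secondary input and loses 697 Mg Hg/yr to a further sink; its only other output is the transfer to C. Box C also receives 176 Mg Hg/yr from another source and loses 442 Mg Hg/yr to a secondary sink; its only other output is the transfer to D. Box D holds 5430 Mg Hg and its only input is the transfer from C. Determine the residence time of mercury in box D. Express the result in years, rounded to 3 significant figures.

Box A: F(A→B) = (1410 + 787) − 267 = 1930.0 Mg Hg/yr.
Box B: F(B→C) = (1930.0 + 358) − 697 = 1591.0 Mg Hg/yr.
Box C: F(C→D) = (1591.0 + 176) − 442 = 1325.0 Mg Hg/yr.
Box D throughput = its input = 1325.0 Mg Hg/yr; τ = 5430 / 1325.0 = 4.098 yr.

4.10 yr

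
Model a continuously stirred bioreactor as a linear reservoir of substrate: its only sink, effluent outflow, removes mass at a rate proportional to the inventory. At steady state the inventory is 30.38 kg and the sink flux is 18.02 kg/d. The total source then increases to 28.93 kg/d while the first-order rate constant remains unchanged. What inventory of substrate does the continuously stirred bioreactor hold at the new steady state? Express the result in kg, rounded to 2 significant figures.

49 kg

Rate constant k = F/M = 18.02 / 30.38 = 0.5932 d⁻¹.
At the new steady state, source = k·M_new ⇒ M_new = 28.93 / 0.5932 = 48.77 kg.
(Equivalently M_new = M × F_new/F_old = 30.38 × 28.93/18.02.)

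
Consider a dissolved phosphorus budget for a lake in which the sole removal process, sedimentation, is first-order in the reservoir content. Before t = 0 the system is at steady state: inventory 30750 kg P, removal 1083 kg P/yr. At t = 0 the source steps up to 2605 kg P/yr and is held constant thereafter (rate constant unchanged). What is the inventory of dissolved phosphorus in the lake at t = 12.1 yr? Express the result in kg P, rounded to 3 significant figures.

Residence time τ = M₀/F₀ = 28.39 yr. The eventual steady state is M_∞ = M₀·(F₁/F₀) = 30750 × 2605/1083 = 73965 kg P.
The anomaly ΔM(t) = M(t) − M_∞ decays as ΔM₀·e^(−t/τ) with ΔM₀ = 30750 − 73965 = −43210 kg P.
At t = 12.1 yr, e^(−t/τ) = e^(−0.4262) = 0.6530, so ΔM = −28220 kg P and M = 73965 − 28220 = 45745 kg P.

45700 kg P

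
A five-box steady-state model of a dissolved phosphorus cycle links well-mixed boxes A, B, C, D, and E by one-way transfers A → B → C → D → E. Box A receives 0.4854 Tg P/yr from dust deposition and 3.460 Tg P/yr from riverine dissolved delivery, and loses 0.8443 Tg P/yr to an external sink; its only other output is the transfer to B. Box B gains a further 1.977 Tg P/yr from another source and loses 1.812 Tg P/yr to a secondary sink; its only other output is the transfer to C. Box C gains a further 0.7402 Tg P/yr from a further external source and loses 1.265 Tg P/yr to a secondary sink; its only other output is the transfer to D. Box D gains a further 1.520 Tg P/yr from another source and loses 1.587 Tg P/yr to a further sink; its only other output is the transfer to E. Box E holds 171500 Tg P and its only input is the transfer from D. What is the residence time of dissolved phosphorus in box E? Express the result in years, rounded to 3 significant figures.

64100 yr

Box A: F(A→B) = (0.4854 + 3.460) − 0.8443 = 3.1011 Tg P/yr.
Box B: F(B→C) = (3.1011 + 1.977) − 1.812 = 3.2661 Tg P/yr.
Box C: F(C→D) = (3.2661 + 0.7402) − 1.265 = 2.7413 Tg P/yr.
Box D: F(D→E) = (2.7413 + 1.520) − 1.587 = 2.6743 Tg P/yr.
Box E throughput = its input = 2.6743 Tg P/yr; τ = 171500 / 2.6743 = 64130 yr.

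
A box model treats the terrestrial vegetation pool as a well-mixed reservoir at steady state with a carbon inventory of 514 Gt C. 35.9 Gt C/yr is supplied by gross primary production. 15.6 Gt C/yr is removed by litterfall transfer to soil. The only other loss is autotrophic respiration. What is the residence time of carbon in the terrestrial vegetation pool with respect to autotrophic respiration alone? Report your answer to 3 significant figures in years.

At steady state ΣF_in = ΣF_out.
ΣF_in = 35.900 Gt C/yr.
Autotrophic respiration flux = ΣF_in − (15.6) = 35.900 − 15.60 = 20.30 Gt C/yr.
τ = M / F = 514 / 20.30 = 25.32 yr.

25.3 yr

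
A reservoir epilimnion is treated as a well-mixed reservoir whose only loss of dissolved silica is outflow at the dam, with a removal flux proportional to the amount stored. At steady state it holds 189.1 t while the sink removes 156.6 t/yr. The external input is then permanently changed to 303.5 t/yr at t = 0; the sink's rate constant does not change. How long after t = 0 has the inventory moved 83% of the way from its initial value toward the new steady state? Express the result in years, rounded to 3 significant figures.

2.14 yr

τ = M₀/F₀ = 189.1/156.6 = 1.208 yr.
The remaining gap fraction is e^(−t/τ); 83% covered ⇒ e^(−t/τ) = 0.170.
t = −τ ln(0.170) = 1.208 × 1.772 = 2.140 yr.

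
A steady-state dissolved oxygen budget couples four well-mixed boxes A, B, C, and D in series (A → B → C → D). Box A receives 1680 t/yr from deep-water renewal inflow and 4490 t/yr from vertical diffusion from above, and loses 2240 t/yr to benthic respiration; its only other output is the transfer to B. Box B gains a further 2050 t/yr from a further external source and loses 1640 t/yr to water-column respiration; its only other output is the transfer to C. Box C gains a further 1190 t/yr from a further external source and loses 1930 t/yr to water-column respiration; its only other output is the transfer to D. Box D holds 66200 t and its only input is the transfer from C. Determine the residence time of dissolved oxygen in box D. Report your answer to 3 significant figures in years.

Box A: F(A→B) = (1680 + 4490) − 2240 = 3930.0 t/yr.
Box B: F(B→C) = (3930.0 + 2050) − 1640 = 4340.0 t/yr.
Box C: F(C→D) = (4340.0 + 1190) − 1930 = 3600.0 t/yr.
Box D throughput = its input = 3600.0 t/yr; τ = 66200 / 3600.0 = 18.39 yr.

18.4 yr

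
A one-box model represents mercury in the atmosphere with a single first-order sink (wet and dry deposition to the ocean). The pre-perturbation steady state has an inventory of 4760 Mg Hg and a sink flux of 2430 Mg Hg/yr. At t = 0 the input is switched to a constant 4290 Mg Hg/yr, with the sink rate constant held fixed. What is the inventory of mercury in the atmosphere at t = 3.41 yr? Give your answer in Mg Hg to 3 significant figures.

7760 Mg Hg

Residence time τ = M₀/F₀ = 1.959 yr. The eventual steady state is M_∞ = M₀·(F₁/F₀) = 4760 × 4290/2430 = 8403.5 Mg Hg.
The anomaly ΔM(t) = M(t) − M_∞ decays as ΔM₀·e^(−t/τ) with ΔM₀ = 4760 − 8403.5 = −3643 Mg Hg.
At t = 3.41 yr, e^(−t/τ) = e^(−1.741) = 0.1754, so ΔM = −639.0 Mg Hg and M = 8403.5 − 639.0 = 7764.5 Mg Hg.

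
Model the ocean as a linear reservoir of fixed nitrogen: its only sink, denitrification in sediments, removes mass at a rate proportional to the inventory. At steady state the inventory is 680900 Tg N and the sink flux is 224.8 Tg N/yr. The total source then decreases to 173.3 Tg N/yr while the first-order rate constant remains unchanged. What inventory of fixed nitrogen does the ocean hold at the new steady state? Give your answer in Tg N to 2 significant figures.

520000 Tg N

Rate constant k = F/M = 224.8 / 680900 = 0.0003302 yr⁻¹.
At the new steady state, source = k·M_new ⇒ M_new = 173.3 / 0.0003302 = 524900 Tg N.
(Equivalently M_new = M × F_new/F_old = 680900 × 173.3/224.8.)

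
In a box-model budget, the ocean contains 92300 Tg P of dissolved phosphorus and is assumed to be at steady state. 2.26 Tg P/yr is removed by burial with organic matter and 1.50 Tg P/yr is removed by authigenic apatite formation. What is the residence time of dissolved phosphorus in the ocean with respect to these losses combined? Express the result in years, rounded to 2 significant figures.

Total removal = 2.260 + 1.500 = 3.7600 Tg P/yr.
τ = M / ΣF_out = 92300 / 3.7600 = 24550 yr.

25000 yr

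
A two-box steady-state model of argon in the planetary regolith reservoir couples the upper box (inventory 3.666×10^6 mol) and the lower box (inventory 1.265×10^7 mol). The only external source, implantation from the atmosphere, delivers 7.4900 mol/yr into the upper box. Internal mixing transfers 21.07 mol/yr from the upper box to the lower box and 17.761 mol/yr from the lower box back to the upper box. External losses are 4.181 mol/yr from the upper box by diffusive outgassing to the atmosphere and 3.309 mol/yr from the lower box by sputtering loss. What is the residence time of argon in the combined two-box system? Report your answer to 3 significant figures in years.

2.18×10^6 yr

Treat the two boxes together as one reservoir: the mixing fluxes between them are internal recycling, so τ = ΣM / Σ(external losses).
M_total = 3.666×10^6 + 1.265×10^7 = 1.6316×10^7 mol.
ΣF_external_out = 4.181 + 3.309 = 7.4900 mol/yr.
τ = M_total / ΣF_ext = 1.6316×10^7 / 7.4900 = 2.178×10^6 yr.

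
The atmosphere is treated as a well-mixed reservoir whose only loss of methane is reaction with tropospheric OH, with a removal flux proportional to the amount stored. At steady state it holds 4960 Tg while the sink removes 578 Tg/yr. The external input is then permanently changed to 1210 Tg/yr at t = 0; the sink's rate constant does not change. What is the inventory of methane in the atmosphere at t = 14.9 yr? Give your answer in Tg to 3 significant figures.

Residence time τ = M₀/F₀ = 8.581 yr. The eventual steady state is M_∞ = M₀·(F₁/F₀) = 4960 × 1210/578 = 10383 Tg.
The anomaly ΔM(t) = M(t) − M_∞ decays as ΔM₀·e^(−t/τ) with ΔM₀ = 4960 − 10383 = −5423 Tg.
At t = 14.9 yr, e^(−t/τ) = e^(−1.736) = 0.1762, so ΔM = −955.4 Tg and M = 10383 − 955.4 = 9428.0 Tg.

9430 Tg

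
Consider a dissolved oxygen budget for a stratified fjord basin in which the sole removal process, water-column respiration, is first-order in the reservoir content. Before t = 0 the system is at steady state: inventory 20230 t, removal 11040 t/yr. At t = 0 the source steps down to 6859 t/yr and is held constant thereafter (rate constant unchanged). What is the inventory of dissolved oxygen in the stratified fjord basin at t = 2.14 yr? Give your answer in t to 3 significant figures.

15000 t

The sink rate constant is k = F₀/M₀ = 11040/20230 = 0.5457 yr⁻¹.
Solving dM/dt = F₁ − kM with M(0) = M₀ gives M(t) = F₁/k + (M₀ − F₁/k)·e^(−kt).
F₁/k = 6859/0.5457 = 12569 t; kt = 0.5457 × 2.14 = 1.168, e^(−kt) = 0.3110.
M(2.14) = 12569 + (20230 − 12569) × 0.3110 = 12569 + 2383 = 14952 t.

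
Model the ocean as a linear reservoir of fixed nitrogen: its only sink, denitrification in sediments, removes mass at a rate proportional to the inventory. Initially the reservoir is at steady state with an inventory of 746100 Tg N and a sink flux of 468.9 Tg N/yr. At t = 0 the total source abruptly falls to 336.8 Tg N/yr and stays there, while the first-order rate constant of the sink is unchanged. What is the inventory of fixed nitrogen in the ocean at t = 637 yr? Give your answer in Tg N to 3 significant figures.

677000 Tg N

τ = M₀/F₀ = 746100/468.9 = 1591 yr; rate constant k = 1/τ.
New steady state M_∞ = F₁/k = F₁·τ = 336.8 × 1591 = 535910 Tg N.
M(t) = M_∞ + (M₀ − M_∞)·e^(−t/τ); t/τ = 637/1591 = 0.4003, so e^(−t/τ) = 0.6701.
M(t) = 535910 + 210200 × 0.6701 = 676760 Tg N.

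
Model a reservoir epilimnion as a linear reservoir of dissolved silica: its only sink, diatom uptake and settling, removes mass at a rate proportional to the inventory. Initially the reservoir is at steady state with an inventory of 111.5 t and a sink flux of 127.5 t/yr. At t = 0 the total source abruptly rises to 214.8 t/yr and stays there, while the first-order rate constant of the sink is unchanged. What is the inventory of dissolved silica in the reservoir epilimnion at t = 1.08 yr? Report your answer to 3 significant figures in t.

τ = M₀/F₀ = 111.5/127.5 = 0.8745 yr; rate constant k = 1/τ.
New steady state M_∞ = F₁/k = F₁·τ = 214.8 × 0.8745 = 187.84 t.
M(t) = M_∞ + (M₀ − M_∞)·e^(−t/τ); t/τ = 1.08/0.8745 = 1.235, so e^(−t/τ) = 0.2908.
M(t) = 187.84 − 76.34 × 0.2908 = 165.64 t.

166 t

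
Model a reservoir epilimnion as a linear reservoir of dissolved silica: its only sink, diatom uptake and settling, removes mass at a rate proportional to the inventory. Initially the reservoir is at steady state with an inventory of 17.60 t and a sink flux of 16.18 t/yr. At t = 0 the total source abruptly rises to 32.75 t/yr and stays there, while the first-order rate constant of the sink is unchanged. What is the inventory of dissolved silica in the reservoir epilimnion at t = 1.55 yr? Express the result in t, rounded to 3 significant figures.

Residence time τ = M₀/F₀ = 1.088 yr. The eventual steady state is M_∞ = M₀·(F₁/F₀) = 17.60 × 32.75/16.18 = 35.624 t.
The anomaly ΔM(t) = M(t) − M_∞ decays as ΔM₀·e^(−t/τ) with ΔM₀ = 17.60 − 35.624 = −18.02 t.
At t = 1.55 yr, e^(−t/τ) = e^(−1.425) = 0.2405, so ΔM = −4.335 t and M = 35.624 − 4.335 = 31.289 t.

31.3 t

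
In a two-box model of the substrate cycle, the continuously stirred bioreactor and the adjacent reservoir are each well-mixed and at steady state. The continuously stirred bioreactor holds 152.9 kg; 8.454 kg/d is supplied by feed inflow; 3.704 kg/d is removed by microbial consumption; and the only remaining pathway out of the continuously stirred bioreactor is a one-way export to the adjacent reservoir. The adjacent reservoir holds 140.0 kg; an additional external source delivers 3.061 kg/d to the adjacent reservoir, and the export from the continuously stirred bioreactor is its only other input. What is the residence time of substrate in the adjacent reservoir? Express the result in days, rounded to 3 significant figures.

Balance the continuously stirred bioreactor: ΣF_in = 8.4540 kg/d.
Export to the adjacent reservoir = ΣF_in − (3.704) = 4.7500 kg/d.
Total input to the adjacent reservoir = 4.7500 + 3.061 = 7.8110 kg/d; at steady state this equals its total output.
τ = M / F = 140.0 / 7.8110 = 17.92 d.

17.9 d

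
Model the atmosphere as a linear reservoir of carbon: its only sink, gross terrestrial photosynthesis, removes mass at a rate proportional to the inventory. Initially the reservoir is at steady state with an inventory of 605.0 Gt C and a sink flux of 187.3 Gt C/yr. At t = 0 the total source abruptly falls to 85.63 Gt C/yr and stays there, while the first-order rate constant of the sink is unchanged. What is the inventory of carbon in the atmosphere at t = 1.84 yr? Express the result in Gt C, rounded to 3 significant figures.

τ = M₀/F₀ = 605.0/187.3 = 3.230 yr; rate constant k = 1/τ.
New steady state M_∞ = F₁/k = F₁·τ = 85.63 × 3.230 = 276.59 Gt C.
M(t) = M_∞ + (M₀ − M_∞)·e^(−t/τ); t/τ = 1.84/3.230 = 0.5696, so e^(−t/τ) = 0.5657.
M(t) = 276.59 + 328.4 × 0.5657 = 462.38 Gt C.

462 Gt C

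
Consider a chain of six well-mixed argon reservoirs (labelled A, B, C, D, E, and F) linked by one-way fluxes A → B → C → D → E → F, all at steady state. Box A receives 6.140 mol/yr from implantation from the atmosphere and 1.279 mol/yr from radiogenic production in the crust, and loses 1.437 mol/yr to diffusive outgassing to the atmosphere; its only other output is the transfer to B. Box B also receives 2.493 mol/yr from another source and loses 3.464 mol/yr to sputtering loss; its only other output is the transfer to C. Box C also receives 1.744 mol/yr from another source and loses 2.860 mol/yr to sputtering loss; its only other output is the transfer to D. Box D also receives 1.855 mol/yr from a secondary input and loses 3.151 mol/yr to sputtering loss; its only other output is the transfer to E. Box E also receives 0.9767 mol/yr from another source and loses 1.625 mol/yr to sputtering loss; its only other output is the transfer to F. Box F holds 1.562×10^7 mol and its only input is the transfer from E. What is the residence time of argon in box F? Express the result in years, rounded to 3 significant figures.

8.01×10^6 yr

Box A: F(A→B) = (6.140 + 1.279) − 1.437 = 5.9820 mol/yr.
Box B: F(B→C) = (5.9820 + 2.493) − 3.464 = 5.0110 mol/yr.
Box C: F(C→D) = (5.0110 + 1.744) − 2.860 = 3.8950 mol/yr.
Box D: F(D→E) = (3.8950 + 1.855) − 3.151 = 2.5990 mol/yr.
Box E: F(E→F) = (2.5990 + 0.9767) − 1.625 = 1.9507 mol/yr.
Box F throughput = its input = 1.9507 mol/yr; τ = 1.562×10^7 / 1.9507 = 8.007×10^6 yr.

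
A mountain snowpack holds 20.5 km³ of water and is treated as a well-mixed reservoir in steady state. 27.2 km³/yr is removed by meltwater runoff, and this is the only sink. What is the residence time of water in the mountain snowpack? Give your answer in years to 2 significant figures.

0.75 yr

τ = M / F = 20.5 / 27.2 = 0.7537 yr.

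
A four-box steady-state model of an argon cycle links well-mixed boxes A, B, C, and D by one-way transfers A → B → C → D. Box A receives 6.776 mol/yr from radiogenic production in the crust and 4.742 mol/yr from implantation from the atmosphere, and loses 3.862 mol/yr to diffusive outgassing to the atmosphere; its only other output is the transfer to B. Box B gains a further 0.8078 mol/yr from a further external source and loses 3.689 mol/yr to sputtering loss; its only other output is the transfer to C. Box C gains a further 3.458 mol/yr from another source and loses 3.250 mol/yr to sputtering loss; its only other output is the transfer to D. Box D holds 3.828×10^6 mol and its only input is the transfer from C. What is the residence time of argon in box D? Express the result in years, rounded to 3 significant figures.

Box A: F(A→B) = (6.776 + 4.742) − 3.862 = 7.6560 mol/yr.
Box B: F(B→C) = (7.6560 + 0.8078) − 3.689 = 4.7748 mol/yr.
Box C: F(C→D) = (4.7748 + 3.458) − 3.250 = 4.9828 mol/yr.
Box D throughput = its input = 4.9828 mol/yr; τ = 3.828×10^6 / 4.9828 = 768200 yr.

768000 yr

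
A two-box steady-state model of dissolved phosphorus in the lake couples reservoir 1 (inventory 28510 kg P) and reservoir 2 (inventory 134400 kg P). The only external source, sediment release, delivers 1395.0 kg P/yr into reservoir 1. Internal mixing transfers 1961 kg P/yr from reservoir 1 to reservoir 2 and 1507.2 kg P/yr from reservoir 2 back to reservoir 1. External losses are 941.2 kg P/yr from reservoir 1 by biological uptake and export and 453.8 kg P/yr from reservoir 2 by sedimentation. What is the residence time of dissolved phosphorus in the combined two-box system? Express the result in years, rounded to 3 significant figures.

Treat the two boxes together as one reservoir: the mixing fluxes between them are internal recycling, so τ = ΣM / Σ(external losses).
M_total = 28510 + 134400 = 162910 kg P.
ΣF_external_out = 941.2 + 453.8 = 1395.0 kg P/yr.
τ = M_total / ΣF_ext = 162910 / 1395.0 = 116.8 yr.

117 yr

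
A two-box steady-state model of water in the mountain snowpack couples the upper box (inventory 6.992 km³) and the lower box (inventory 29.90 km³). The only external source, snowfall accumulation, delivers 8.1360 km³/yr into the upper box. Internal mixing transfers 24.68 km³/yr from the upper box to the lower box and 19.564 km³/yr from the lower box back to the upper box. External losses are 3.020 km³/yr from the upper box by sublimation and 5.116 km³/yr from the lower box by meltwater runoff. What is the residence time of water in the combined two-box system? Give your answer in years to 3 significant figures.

4.53 yr

Residence time in the combined system uses the total inventory and the total *external* removal — internal exchanges between the two boxes cancel.
M_total = 6.992 + 29.90 = 36.892 km³.
ΣF_external_out = 3.020 + 5.116 = 8.1360 km³/yr.
τ = M_total / ΣF_ext = 36.892 / 8.1360 = 4.534 yr.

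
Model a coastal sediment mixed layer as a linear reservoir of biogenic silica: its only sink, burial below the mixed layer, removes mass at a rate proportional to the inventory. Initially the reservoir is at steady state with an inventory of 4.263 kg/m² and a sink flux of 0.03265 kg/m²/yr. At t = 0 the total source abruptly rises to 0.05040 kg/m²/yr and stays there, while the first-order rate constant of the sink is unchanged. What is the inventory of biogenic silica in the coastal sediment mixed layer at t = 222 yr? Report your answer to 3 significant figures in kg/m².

6.16 kg/m²

τ = M₀/F₀ = 4.263/0.03265 = 130.6 yr; rate constant k = 1/τ.
New steady state M_∞ = F₁/k = F₁·τ = 0.05040 × 130.6 = 6.5806 kg/m².
M(t) = M_∞ + (M₀ − M_∞)·e^(−t/τ); t/τ = 222/130.6 = 1.700, so e^(−t/τ) = 0.1826.
M(t) = 6.5806 − 2.318 × 0.1826 = 6.1573 kg/m².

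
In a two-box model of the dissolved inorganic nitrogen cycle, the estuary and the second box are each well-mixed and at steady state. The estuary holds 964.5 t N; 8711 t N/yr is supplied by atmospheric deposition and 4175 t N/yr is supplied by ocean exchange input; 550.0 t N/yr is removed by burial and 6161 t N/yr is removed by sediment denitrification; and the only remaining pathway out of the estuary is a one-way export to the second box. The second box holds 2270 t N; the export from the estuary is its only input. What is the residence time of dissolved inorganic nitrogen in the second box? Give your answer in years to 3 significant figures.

0.368 yr

Balance the estuary: ΣF_in = 8711 + 4175 = 12886 t N/yr.
Export to the second box = ΣF_in − (550.0 + 6161) = 6175.0 t N/yr.
At steady state the output of the second box equals its input, 6175.0 t N/yr.
τ = M / F = 2270 / 6175.0 = 0.3676 yr.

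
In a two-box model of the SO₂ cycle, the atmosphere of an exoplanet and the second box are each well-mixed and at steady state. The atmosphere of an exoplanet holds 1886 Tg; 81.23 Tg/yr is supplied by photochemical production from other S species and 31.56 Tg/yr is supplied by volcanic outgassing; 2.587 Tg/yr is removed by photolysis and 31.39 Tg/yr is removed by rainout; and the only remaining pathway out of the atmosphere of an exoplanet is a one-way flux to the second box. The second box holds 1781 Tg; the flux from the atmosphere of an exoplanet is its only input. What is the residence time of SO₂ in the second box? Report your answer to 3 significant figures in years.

22.6 yr

Balance the atmosphere of an exoplanet: ΣF_in = 81.23 + 31.56 = 112.79 Tg/yr.
Flux to the second box = ΣF_in − (2.587 + 31.39) = 78.813 Tg/yr.
At steady state the output of the second box equals its input, 78.813 Tg/yr.
τ = M / F = 1781 / 78.813 = 22.60 yr.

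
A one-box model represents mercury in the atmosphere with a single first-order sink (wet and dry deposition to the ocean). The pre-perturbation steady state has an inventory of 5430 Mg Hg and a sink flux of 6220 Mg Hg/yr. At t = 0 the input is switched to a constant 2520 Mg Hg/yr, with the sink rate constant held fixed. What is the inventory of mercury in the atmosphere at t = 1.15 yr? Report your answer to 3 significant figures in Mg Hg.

The sink rate constant is k = F₀/M₀ = 6220/5430 = 1.145 yr⁻¹.
Solving dM/dt = F₁ − kM with M(0) = M₀ gives M(t) = F₁/k + (M₀ − F₁/k)·e^(−kt).
F₁/k = 2520/1.145 = 2199.9 Mg Hg; kt = 1.145 × 1.15 = 1.317, e^(−kt) = 0.2679.
M(1.15) = 2199.9 + (5430 − 2199.9) × 0.2679 = 2199.9 + 865.2 = 3065.1 Mg Hg.

3070 Mg Hg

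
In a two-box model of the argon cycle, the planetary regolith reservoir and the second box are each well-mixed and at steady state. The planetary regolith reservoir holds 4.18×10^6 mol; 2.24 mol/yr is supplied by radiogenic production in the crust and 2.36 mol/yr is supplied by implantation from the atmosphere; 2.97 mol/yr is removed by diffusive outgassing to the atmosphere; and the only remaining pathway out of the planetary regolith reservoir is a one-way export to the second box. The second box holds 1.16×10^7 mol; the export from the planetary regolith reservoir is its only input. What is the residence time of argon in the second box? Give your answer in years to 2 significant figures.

7.1×10^6 yr

Balance the planetary regolith reservoir: ΣF_in = 2.24 + 2.36 = 4.6000 mol/yr.
Export to the second box = ΣF_in − (2.97) = 1.6300 mol/yr.
At steady state the output of the second box equals its input, 1.6300 mol/yr.
τ = M / F = 1.16×10^7 / 1.6300 = 7.117×10^6 yr.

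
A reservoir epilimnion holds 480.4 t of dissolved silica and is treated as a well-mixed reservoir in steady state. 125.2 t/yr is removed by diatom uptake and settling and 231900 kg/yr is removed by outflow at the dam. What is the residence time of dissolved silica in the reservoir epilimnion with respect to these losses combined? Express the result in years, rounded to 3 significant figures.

1.35 yr

Convert the outflow at the dam flux: 231900 kg/yr = 231.9 t/yr.
Total removal = 125.2 + 231.9 = 357.10 t/yr.
τ = M / ΣF_out = 480.4 / 357.10 = 1.345 yr.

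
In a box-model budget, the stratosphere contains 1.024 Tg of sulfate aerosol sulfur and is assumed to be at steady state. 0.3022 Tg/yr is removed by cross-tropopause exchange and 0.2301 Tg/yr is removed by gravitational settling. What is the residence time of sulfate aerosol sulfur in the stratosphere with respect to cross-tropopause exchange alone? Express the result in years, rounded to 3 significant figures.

3.39 yr

Residence time with respect to a single sink: τ = M / F_sink.
τ = 1.024 / 0.3022 = 3.388 yr.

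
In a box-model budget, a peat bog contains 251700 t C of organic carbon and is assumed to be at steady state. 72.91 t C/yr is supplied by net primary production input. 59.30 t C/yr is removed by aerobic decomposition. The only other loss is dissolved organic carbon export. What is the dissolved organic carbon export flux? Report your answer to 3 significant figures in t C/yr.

13.6 t C/yr

At steady state ΣF_in = ΣF_out.
ΣF_in = 72.910 t C/yr.
Dissolved organic carbon export flux = ΣF_in − (59.30) = 72.910 − 59.30 = 13.61 t C/yr.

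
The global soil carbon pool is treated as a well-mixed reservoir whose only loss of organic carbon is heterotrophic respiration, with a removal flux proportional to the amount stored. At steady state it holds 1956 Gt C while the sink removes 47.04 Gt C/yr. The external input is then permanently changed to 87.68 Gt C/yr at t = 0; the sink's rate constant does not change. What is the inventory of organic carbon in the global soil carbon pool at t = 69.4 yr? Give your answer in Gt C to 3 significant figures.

The sink rate constant is k = F₀/M₀ = 47.04/1956 = 0.02405 yr⁻¹.
Solving dM/dt = F₁ − kM with M(0) = M₀ gives M(t) = F₁/k + (M₀ − F₁/k)·e^(−kt).
F₁/k = 87.68/0.02405 = 3645.9 Gt C; kt = 0.02405 × 69.4 = 1.669, e^(−kt) = 0.1884.
M(69.4) = 3645.9 + (1956 − 3645.9) × 0.1884 = 3645.9 − 318.4 = 3327.4 Gt C.

3330 Gt C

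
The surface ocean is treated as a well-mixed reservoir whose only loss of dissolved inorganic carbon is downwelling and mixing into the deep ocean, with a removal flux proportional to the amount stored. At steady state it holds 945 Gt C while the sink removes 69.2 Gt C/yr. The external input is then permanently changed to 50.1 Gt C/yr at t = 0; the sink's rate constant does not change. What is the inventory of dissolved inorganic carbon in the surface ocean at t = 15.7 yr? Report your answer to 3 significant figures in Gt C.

767 Gt C

τ = M₀/F₀ = 945/69.2 = 13.66 yr; rate constant k = 1/τ.
New steady state M_∞ = F₁/k = F₁·τ = 50.1 × 13.66 = 684.17 Gt C.
M(t) = M_∞ + (M₀ − M_∞)·e^(−t/τ); t/τ = 15.7/13.66 = 1.150, so e^(−t/τ) = 0.3167.
M(t) = 684.17 + 260.8 × 0.3167 = 766.78 Gt C.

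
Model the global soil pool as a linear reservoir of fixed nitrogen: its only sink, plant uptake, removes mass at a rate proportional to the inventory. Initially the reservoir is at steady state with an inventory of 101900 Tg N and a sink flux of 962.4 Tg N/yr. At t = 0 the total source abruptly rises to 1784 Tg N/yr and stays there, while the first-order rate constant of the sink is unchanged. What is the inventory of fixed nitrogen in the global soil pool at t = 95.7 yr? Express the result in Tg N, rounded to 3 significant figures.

τ = M₀/F₀ = 101900/962.4 = 105.9 yr; rate constant k = 1/τ.
New steady state M_∞ = F₁/k = F₁·τ = 1784 × 105.9 = 188890 Tg N.
M(t) = M_∞ + (M₀ − M_∞)·e^(−t/τ); t/τ = 95.7/105.9 = 0.9038, so e^(−t/τ) = 0.4050.
M(t) = 188890 − 86990 × 0.4050 = 153660 Tg N.

154000 Tg N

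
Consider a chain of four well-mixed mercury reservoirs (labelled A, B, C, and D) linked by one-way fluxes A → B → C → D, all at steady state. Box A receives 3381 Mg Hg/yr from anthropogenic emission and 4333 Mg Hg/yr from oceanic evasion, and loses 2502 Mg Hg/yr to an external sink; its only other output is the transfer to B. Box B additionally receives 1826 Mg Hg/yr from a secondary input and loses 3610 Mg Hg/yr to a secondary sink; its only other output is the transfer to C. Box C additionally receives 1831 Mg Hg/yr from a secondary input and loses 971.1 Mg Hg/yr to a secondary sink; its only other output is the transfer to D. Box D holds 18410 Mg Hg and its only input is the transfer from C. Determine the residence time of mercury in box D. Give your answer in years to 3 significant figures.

Box A: F(A→B) = (3381 + 4333) − 2502 = 5212.0 Mg Hg/yr.
Box B: F(B→C) = (5212.0 + 1826) − 3610 = 3428.0 Mg Hg/yr.
Box C: F(C→D) = (3428.0 + 1831) − 971.1 = 4287.9 Mg Hg/yr.
Box D throughput = its input = 4287.9 Mg Hg/yr; τ = 18410 / 4287.9 = 4.293 yr.

4.29 yr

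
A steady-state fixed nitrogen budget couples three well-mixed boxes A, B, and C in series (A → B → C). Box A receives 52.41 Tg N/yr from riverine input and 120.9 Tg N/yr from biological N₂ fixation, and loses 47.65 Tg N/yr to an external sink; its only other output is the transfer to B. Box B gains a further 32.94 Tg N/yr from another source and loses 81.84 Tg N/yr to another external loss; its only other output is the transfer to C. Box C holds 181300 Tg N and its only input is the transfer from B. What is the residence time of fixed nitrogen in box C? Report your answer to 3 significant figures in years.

2360 yr

Box A: F(A→B) = (52.41 + 120.9) − 47.65 = 125.66 Tg N/yr.
Box B: F(B→C) = (125.66 + 32.94) − 81.84 = 76.760 Tg N/yr.
Box C throughput = its input = 76.760 Tg N/yr; τ = 181300 / 76.760 = 2362 yr.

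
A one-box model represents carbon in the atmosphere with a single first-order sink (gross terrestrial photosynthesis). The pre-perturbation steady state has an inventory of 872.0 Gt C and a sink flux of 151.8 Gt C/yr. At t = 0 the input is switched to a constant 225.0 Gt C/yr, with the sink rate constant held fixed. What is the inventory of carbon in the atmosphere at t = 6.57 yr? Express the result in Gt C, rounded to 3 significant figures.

1160 Gt C

The sink rate constant is k = F₀/M₀ = 151.8/872.0 = 0.1741 yr⁻¹.
Solving dM/dt = F₁ − kM with M(0) = M₀ gives M(t) = F₁/k + (M₀ − F₁/k)·e^(−kt).
F₁/k = 225.0/0.1741 = 1292.5 Gt C; kt = 0.1741 × 6.57 = 1.144, e^(−kt) = 0.3186.
M(6.57) = 1292.5 + (872.0 − 1292.5) × 0.3186 = 1292.5 − 134.0 = 1158.5 Gt C.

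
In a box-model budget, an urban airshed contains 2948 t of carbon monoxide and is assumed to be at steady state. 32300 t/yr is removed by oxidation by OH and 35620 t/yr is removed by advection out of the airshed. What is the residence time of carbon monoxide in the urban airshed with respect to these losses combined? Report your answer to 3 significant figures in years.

Total removal = 32300 + 35620 = 67920 t/yr.
τ = M / ΣF_out = 2948 / 67920 = 0.04340 yr.

0.0434 yr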